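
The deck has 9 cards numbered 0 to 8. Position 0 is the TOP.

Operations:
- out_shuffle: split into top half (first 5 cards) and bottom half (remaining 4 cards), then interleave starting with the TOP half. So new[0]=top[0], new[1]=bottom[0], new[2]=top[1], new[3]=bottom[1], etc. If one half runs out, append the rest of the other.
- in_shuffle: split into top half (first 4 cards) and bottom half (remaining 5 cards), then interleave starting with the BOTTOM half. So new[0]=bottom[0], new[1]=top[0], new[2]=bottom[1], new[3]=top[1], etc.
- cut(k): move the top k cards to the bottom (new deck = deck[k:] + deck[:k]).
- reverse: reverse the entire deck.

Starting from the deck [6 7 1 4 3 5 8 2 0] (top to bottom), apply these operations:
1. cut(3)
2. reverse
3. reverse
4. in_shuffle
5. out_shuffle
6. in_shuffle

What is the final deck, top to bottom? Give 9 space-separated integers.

Answer: 0 2 8 5 3 4 1 7 6

Derivation:
After op 1 (cut(3)): [4 3 5 8 2 0 6 7 1]
After op 2 (reverse): [1 7 6 0 2 8 5 3 4]
After op 3 (reverse): [4 3 5 8 2 0 6 7 1]
After op 4 (in_shuffle): [2 4 0 3 6 5 7 8 1]
After op 5 (out_shuffle): [2 5 4 7 0 8 3 1 6]
After op 6 (in_shuffle): [0 2 8 5 3 4 1 7 6]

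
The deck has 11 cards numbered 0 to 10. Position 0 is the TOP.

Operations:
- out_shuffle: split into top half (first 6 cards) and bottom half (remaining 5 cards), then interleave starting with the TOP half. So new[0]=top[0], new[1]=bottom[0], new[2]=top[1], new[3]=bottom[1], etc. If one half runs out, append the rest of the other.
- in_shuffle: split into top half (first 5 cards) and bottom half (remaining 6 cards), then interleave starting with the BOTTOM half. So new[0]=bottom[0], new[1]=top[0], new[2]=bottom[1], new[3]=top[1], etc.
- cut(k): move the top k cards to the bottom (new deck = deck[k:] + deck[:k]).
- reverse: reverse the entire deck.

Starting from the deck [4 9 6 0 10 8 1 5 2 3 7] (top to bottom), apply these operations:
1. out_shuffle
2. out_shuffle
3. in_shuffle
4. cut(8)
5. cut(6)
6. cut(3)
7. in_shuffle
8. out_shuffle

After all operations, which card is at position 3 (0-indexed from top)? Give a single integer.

After op 1 (out_shuffle): [4 1 9 5 6 2 0 3 10 7 8]
After op 2 (out_shuffle): [4 0 1 3 9 10 5 7 6 8 2]
After op 3 (in_shuffle): [10 4 5 0 7 1 6 3 8 9 2]
After op 4 (cut(8)): [8 9 2 10 4 5 0 7 1 6 3]
After op 5 (cut(6)): [0 7 1 6 3 8 9 2 10 4 5]
After op 6 (cut(3)): [6 3 8 9 2 10 4 5 0 7 1]
After op 7 (in_shuffle): [10 6 4 3 5 8 0 9 7 2 1]
After op 8 (out_shuffle): [10 0 6 9 4 7 3 2 5 1 8]
Position 3: card 9.

Answer: 9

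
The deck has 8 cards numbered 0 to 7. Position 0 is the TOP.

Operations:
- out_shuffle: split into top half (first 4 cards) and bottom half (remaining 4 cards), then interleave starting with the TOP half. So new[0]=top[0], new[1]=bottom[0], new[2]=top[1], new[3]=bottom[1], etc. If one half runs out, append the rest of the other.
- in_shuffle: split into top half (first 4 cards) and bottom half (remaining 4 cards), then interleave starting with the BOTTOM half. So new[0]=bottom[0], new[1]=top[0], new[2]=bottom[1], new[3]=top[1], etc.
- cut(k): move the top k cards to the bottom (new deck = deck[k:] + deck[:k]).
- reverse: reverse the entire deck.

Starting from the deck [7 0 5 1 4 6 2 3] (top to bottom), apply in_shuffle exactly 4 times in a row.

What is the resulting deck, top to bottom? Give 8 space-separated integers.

After op 1 (in_shuffle): [4 7 6 0 2 5 3 1]
After op 2 (in_shuffle): [2 4 5 7 3 6 1 0]
After op 3 (in_shuffle): [3 2 6 4 1 5 0 7]
After op 4 (in_shuffle): [1 3 5 2 0 6 7 4]

Answer: 1 3 5 2 0 6 7 4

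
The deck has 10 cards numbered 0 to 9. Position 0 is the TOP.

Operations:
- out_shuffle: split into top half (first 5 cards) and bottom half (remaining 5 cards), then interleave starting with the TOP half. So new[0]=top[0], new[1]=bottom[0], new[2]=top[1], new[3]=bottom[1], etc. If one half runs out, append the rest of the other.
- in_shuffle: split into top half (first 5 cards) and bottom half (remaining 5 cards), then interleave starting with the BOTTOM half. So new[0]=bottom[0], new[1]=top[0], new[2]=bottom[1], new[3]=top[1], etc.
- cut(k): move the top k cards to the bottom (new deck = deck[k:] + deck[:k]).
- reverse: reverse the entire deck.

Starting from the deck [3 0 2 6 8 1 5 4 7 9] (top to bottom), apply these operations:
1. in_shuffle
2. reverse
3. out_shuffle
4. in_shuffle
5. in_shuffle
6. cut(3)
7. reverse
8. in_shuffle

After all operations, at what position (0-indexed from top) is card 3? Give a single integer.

Answer: 7

Derivation:
After op 1 (in_shuffle): [1 3 5 0 4 2 7 6 9 8]
After op 2 (reverse): [8 9 6 7 2 4 0 5 3 1]
After op 3 (out_shuffle): [8 4 9 0 6 5 7 3 2 1]
After op 4 (in_shuffle): [5 8 7 4 3 9 2 0 1 6]
After op 5 (in_shuffle): [9 5 2 8 0 7 1 4 6 3]
After op 6 (cut(3)): [8 0 7 1 4 6 3 9 5 2]
After op 7 (reverse): [2 5 9 3 6 4 1 7 0 8]
After op 8 (in_shuffle): [4 2 1 5 7 9 0 3 8 6]
Card 3 is at position 7.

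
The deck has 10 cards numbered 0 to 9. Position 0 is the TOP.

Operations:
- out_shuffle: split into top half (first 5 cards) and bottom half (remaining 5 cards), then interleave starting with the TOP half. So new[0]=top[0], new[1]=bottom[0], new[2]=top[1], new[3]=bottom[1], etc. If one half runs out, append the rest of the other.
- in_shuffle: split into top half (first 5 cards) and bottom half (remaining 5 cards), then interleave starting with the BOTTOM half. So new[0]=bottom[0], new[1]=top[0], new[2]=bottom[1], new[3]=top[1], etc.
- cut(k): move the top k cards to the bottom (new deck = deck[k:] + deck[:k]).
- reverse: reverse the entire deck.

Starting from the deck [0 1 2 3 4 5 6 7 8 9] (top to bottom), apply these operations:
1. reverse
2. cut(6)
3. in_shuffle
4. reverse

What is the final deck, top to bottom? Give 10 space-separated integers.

After op 1 (reverse): [9 8 7 6 5 4 3 2 1 0]
After op 2 (cut(6)): [3 2 1 0 9 8 7 6 5 4]
After op 3 (in_shuffle): [8 3 7 2 6 1 5 0 4 9]
After op 4 (reverse): [9 4 0 5 1 6 2 7 3 8]

Answer: 9 4 0 5 1 6 2 7 3 8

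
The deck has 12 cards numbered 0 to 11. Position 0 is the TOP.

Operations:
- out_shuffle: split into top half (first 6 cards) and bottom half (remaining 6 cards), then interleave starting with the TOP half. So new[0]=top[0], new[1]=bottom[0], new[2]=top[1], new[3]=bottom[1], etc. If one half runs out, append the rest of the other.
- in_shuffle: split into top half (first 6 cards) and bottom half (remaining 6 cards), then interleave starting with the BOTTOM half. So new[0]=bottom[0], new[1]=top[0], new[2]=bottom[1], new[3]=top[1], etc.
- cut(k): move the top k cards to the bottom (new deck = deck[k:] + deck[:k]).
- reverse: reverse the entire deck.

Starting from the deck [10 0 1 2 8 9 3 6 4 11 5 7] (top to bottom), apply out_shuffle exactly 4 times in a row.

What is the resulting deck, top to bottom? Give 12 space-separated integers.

After op 1 (out_shuffle): [10 3 0 6 1 4 2 11 8 5 9 7]
After op 2 (out_shuffle): [10 2 3 11 0 8 6 5 1 9 4 7]
After op 3 (out_shuffle): [10 6 2 5 3 1 11 9 0 4 8 7]
After op 4 (out_shuffle): [10 11 6 9 2 0 5 4 3 8 1 7]

Answer: 10 11 6 9 2 0 5 4 3 8 1 7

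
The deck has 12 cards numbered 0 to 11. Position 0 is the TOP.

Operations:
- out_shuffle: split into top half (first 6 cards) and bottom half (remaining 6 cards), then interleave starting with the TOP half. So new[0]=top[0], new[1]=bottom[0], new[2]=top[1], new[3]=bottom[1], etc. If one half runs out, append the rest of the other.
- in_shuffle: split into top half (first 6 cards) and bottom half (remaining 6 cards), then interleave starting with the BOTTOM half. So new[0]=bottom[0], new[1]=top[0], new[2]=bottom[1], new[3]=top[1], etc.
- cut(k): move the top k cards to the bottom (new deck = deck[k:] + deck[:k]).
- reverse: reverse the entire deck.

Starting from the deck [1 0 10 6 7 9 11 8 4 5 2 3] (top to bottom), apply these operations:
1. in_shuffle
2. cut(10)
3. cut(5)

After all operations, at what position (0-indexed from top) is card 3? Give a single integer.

After op 1 (in_shuffle): [11 1 8 0 4 10 5 6 2 7 3 9]
After op 2 (cut(10)): [3 9 11 1 8 0 4 10 5 6 2 7]
After op 3 (cut(5)): [0 4 10 5 6 2 7 3 9 11 1 8]
Card 3 is at position 7.

Answer: 7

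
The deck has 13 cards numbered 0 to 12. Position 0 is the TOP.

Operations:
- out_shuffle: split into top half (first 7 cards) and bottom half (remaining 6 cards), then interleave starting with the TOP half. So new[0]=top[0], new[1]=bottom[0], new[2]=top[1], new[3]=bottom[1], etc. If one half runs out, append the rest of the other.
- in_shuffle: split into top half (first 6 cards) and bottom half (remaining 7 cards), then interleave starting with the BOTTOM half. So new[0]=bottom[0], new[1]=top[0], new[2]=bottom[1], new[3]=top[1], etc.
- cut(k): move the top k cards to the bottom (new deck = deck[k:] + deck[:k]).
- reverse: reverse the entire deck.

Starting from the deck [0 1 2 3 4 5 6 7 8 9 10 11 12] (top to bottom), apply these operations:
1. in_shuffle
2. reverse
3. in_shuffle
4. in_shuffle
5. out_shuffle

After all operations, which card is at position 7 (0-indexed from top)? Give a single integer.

After op 1 (in_shuffle): [6 0 7 1 8 2 9 3 10 4 11 5 12]
After op 2 (reverse): [12 5 11 4 10 3 9 2 8 1 7 0 6]
After op 3 (in_shuffle): [9 12 2 5 8 11 1 4 7 10 0 3 6]
After op 4 (in_shuffle): [1 9 4 12 7 2 10 5 0 8 3 11 6]
After op 5 (out_shuffle): [1 5 9 0 4 8 12 3 7 11 2 6 10]
Position 7: card 3.

Answer: 3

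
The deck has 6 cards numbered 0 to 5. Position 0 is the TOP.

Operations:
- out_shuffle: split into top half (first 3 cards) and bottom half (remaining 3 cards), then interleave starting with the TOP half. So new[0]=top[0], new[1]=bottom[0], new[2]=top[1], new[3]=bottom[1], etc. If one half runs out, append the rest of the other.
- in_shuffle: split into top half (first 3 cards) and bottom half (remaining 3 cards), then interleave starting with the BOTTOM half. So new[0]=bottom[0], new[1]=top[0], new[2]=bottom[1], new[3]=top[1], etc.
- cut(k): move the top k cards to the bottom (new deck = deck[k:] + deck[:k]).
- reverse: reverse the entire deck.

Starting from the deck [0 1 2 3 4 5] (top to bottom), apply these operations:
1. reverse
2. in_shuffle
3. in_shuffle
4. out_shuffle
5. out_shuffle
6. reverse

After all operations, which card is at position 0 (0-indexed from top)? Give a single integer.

Answer: 1

Derivation:
After op 1 (reverse): [5 4 3 2 1 0]
After op 2 (in_shuffle): [2 5 1 4 0 3]
After op 3 (in_shuffle): [4 2 0 5 3 1]
After op 4 (out_shuffle): [4 5 2 3 0 1]
After op 5 (out_shuffle): [4 3 5 0 2 1]
After op 6 (reverse): [1 2 0 5 3 4]
Position 0: card 1.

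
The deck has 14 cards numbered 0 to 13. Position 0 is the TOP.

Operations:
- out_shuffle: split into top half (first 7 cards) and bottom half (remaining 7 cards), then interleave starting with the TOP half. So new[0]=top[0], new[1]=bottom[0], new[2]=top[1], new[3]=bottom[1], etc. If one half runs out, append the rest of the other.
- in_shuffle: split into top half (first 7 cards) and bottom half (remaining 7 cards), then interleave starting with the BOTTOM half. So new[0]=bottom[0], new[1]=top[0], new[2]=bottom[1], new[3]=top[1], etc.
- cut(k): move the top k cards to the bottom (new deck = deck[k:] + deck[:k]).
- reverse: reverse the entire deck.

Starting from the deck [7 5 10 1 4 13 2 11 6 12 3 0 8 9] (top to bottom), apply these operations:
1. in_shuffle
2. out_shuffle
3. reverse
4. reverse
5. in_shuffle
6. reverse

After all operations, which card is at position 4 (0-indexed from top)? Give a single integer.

After op 1 (in_shuffle): [11 7 6 5 12 10 3 1 0 4 8 13 9 2]
After op 2 (out_shuffle): [11 1 7 0 6 4 5 8 12 13 10 9 3 2]
After op 3 (reverse): [2 3 9 10 13 12 8 5 4 6 0 7 1 11]
After op 4 (reverse): [11 1 7 0 6 4 5 8 12 13 10 9 3 2]
After op 5 (in_shuffle): [8 11 12 1 13 7 10 0 9 6 3 4 2 5]
After op 6 (reverse): [5 2 4 3 6 9 0 10 7 13 1 12 11 8]
Position 4: card 6.

Answer: 6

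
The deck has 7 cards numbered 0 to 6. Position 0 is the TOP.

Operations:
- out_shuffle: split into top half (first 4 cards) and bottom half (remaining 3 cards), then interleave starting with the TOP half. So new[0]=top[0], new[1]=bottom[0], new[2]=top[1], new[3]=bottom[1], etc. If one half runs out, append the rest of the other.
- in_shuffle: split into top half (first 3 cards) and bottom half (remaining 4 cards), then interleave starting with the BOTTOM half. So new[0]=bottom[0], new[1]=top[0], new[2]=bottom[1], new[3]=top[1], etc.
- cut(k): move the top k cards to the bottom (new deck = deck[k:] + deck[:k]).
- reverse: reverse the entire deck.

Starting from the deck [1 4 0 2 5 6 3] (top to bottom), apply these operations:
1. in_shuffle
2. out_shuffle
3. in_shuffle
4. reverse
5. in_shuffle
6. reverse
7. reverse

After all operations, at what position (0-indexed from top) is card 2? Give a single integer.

Answer: 4

Derivation:
After op 1 (in_shuffle): [2 1 5 4 6 0 3]
After op 2 (out_shuffle): [2 6 1 0 5 3 4]
After op 3 (in_shuffle): [0 2 5 6 3 1 4]
After op 4 (reverse): [4 1 3 6 5 2 0]
After op 5 (in_shuffle): [6 4 5 1 2 3 0]
After op 6 (reverse): [0 3 2 1 5 4 6]
After op 7 (reverse): [6 4 5 1 2 3 0]
Card 2 is at position 4.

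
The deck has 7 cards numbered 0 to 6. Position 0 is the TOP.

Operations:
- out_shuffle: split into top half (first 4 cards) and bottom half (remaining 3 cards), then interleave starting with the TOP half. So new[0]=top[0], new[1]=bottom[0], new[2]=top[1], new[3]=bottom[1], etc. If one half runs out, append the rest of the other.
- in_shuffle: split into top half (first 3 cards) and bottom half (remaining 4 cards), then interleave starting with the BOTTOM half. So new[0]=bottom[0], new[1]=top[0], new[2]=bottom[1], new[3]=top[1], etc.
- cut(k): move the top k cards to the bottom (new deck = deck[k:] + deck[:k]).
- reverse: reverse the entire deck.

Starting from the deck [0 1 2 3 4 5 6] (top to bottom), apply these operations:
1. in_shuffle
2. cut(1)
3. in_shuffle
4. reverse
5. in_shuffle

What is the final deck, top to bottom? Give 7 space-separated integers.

After op 1 (in_shuffle): [3 0 4 1 5 2 6]
After op 2 (cut(1)): [0 4 1 5 2 6 3]
After op 3 (in_shuffle): [5 0 2 4 6 1 3]
After op 4 (reverse): [3 1 6 4 2 0 5]
After op 5 (in_shuffle): [4 3 2 1 0 6 5]

Answer: 4 3 2 1 0 6 5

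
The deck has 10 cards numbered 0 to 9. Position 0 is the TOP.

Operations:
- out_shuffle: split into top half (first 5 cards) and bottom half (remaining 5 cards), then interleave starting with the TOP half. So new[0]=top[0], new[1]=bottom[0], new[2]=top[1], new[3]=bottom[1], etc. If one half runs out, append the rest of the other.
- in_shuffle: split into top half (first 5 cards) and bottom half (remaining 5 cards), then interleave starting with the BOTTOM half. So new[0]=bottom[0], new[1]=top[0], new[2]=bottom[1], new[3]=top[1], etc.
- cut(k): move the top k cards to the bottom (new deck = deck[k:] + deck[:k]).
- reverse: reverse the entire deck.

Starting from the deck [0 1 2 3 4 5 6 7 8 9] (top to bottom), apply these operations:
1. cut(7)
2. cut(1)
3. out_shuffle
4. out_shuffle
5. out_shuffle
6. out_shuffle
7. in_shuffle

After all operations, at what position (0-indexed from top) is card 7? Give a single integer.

After op 1 (cut(7)): [7 8 9 0 1 2 3 4 5 6]
After op 2 (cut(1)): [8 9 0 1 2 3 4 5 6 7]
After op 3 (out_shuffle): [8 3 9 4 0 5 1 6 2 7]
After op 4 (out_shuffle): [8 5 3 1 9 6 4 2 0 7]
After op 5 (out_shuffle): [8 6 5 4 3 2 1 0 9 7]
After op 6 (out_shuffle): [8 2 6 1 5 0 4 9 3 7]
After op 7 (in_shuffle): [0 8 4 2 9 6 3 1 7 5]
Card 7 is at position 8.

Answer: 8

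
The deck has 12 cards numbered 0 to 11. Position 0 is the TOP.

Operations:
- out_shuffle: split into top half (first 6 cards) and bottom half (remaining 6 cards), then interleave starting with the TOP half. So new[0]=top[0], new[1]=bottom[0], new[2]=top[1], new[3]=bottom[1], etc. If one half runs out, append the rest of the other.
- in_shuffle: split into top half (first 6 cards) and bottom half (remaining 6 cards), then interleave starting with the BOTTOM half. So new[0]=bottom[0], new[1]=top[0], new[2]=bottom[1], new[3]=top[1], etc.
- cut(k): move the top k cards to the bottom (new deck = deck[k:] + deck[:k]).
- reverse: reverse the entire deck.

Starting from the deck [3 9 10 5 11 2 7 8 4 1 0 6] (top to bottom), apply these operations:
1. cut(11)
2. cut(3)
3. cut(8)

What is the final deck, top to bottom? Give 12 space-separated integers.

After op 1 (cut(11)): [6 3 9 10 5 11 2 7 8 4 1 0]
After op 2 (cut(3)): [10 5 11 2 7 8 4 1 0 6 3 9]
After op 3 (cut(8)): [0 6 3 9 10 5 11 2 7 8 4 1]

Answer: 0 6 3 9 10 5 11 2 7 8 4 1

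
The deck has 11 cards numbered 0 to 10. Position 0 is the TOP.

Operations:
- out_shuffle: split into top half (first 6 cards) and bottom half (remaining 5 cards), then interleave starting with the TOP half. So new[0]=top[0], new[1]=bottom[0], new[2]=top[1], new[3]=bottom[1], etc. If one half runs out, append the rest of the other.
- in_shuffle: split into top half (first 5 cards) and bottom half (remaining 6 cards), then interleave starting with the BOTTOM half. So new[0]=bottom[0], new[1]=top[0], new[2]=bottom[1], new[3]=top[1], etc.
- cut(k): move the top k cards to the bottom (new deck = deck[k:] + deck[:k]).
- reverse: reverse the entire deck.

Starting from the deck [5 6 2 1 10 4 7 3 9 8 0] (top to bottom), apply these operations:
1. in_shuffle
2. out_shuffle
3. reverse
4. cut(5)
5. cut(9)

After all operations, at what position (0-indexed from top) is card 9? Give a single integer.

Answer: 6

Derivation:
After op 1 (in_shuffle): [4 5 7 6 3 2 9 1 8 10 0]
After op 2 (out_shuffle): [4 9 5 1 7 8 6 10 3 0 2]
After op 3 (reverse): [2 0 3 10 6 8 7 1 5 9 4]
After op 4 (cut(5)): [8 7 1 5 9 4 2 0 3 10 6]
After op 5 (cut(9)): [10 6 8 7 1 5 9 4 2 0 3]
Card 9 is at position 6.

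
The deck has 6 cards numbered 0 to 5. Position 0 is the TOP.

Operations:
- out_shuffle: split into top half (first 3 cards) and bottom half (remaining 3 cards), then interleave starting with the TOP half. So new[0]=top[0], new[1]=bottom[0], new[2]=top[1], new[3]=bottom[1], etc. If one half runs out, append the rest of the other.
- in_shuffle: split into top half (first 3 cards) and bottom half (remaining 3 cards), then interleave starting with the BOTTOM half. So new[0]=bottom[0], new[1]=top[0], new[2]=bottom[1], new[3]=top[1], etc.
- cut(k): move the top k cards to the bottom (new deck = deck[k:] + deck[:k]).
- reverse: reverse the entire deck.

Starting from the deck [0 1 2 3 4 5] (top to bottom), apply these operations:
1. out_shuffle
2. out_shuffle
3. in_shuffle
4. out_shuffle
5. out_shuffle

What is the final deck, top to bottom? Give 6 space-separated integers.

After op 1 (out_shuffle): [0 3 1 4 2 5]
After op 2 (out_shuffle): [0 4 3 2 1 5]
After op 3 (in_shuffle): [2 0 1 4 5 3]
After op 4 (out_shuffle): [2 4 0 5 1 3]
After op 5 (out_shuffle): [2 5 4 1 0 3]

Answer: 2 5 4 1 0 3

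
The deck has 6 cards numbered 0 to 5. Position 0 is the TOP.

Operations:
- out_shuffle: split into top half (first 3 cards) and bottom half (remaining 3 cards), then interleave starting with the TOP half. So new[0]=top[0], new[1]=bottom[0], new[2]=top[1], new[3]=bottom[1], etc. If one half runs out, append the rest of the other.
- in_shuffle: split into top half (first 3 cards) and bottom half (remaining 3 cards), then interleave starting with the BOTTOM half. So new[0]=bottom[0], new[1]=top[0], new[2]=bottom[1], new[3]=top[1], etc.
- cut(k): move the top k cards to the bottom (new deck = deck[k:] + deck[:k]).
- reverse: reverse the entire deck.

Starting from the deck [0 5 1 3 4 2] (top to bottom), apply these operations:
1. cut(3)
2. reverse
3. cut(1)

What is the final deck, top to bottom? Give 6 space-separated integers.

After op 1 (cut(3)): [3 4 2 0 5 1]
After op 2 (reverse): [1 5 0 2 4 3]
After op 3 (cut(1)): [5 0 2 4 3 1]

Answer: 5 0 2 4 3 1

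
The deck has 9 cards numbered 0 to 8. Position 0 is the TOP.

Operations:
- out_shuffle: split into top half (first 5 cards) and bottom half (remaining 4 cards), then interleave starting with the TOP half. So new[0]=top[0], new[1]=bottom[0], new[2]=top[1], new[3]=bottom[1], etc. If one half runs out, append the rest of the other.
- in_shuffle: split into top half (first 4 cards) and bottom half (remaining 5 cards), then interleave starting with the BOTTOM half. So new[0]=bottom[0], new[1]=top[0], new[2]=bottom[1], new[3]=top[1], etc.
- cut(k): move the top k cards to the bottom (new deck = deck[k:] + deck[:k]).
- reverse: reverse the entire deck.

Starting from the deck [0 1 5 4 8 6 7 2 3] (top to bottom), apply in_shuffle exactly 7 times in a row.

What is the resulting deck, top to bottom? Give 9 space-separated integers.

Answer: 8 0 6 1 7 5 2 4 3

Derivation:
After op 1 (in_shuffle): [8 0 6 1 7 5 2 4 3]
After op 2 (in_shuffle): [7 8 5 0 2 6 4 1 3]
After op 3 (in_shuffle): [2 7 6 8 4 5 1 0 3]
After op 4 (in_shuffle): [4 2 5 7 1 6 0 8 3]
After op 5 (in_shuffle): [1 4 6 2 0 5 8 7 3]
After op 6 (in_shuffle): [0 1 5 4 8 6 7 2 3]
After op 7 (in_shuffle): [8 0 6 1 7 5 2 4 3]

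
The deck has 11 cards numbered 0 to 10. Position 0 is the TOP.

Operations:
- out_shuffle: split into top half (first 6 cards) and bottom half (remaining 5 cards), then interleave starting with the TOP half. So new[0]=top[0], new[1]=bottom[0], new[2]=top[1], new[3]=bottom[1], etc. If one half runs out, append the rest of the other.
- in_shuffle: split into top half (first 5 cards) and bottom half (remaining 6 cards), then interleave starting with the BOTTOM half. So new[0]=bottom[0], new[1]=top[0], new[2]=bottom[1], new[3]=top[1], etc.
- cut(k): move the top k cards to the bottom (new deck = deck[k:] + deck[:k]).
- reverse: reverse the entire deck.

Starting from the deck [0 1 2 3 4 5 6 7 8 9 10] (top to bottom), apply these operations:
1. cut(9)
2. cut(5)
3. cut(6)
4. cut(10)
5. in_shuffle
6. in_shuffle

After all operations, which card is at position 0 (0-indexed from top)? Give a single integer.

Answer: 10

Derivation:
After op 1 (cut(9)): [9 10 0 1 2 3 4 5 6 7 8]
After op 2 (cut(5)): [3 4 5 6 7 8 9 10 0 1 2]
After op 3 (cut(6)): [9 10 0 1 2 3 4 5 6 7 8]
After op 4 (cut(10)): [8 9 10 0 1 2 3 4 5 6 7]
After op 5 (in_shuffle): [2 8 3 9 4 10 5 0 6 1 7]
After op 6 (in_shuffle): [10 2 5 8 0 3 6 9 1 4 7]
Position 0: card 10.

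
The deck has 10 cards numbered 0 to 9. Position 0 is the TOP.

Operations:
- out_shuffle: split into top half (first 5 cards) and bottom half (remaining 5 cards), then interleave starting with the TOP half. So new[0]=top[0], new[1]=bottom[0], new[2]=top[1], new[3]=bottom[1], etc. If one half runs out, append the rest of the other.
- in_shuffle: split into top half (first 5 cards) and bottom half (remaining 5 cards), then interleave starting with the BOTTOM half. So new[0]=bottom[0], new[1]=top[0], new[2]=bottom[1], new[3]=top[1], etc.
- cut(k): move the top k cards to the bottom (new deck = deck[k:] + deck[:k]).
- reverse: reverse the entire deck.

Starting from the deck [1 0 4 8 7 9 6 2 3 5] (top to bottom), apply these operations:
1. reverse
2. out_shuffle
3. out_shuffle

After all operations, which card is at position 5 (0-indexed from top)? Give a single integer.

Answer: 0

Derivation:
After op 1 (reverse): [5 3 2 6 9 7 8 4 0 1]
After op 2 (out_shuffle): [5 7 3 8 2 4 6 0 9 1]
After op 3 (out_shuffle): [5 4 7 6 3 0 8 9 2 1]
Position 5: card 0.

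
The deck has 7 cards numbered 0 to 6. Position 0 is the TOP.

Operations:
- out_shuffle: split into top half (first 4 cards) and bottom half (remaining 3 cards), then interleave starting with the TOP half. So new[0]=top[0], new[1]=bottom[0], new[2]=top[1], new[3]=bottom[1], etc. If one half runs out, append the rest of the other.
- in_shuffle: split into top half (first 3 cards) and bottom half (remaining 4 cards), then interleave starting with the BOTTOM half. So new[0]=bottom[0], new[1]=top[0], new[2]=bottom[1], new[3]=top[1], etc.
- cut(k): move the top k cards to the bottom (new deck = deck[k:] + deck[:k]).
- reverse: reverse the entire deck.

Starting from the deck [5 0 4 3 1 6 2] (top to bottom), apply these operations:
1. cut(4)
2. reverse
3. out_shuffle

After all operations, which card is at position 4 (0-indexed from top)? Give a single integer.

After op 1 (cut(4)): [1 6 2 5 0 4 3]
After op 2 (reverse): [3 4 0 5 2 6 1]
After op 3 (out_shuffle): [3 2 4 6 0 1 5]
Position 4: card 0.

Answer: 0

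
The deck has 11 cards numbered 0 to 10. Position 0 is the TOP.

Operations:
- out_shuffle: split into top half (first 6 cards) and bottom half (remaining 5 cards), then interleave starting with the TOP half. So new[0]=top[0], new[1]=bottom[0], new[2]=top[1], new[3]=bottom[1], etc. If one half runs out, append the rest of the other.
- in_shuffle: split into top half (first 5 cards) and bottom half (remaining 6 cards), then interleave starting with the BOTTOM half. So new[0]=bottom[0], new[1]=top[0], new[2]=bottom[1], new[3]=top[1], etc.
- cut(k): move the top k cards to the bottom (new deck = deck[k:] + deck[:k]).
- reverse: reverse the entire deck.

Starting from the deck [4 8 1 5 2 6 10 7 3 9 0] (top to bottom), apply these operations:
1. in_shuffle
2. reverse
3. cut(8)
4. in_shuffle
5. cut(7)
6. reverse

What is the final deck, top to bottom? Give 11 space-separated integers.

Answer: 1 6 3 4 5 10 9 8 2 7 0

Derivation:
After op 1 (in_shuffle): [6 4 10 8 7 1 3 5 9 2 0]
After op 2 (reverse): [0 2 9 5 3 1 7 8 10 4 6]
After op 3 (cut(8)): [10 4 6 0 2 9 5 3 1 7 8]
After op 4 (in_shuffle): [9 10 5 4 3 6 1 0 7 2 8]
After op 5 (cut(7)): [0 7 2 8 9 10 5 4 3 6 1]
After op 6 (reverse): [1 6 3 4 5 10 9 8 2 7 0]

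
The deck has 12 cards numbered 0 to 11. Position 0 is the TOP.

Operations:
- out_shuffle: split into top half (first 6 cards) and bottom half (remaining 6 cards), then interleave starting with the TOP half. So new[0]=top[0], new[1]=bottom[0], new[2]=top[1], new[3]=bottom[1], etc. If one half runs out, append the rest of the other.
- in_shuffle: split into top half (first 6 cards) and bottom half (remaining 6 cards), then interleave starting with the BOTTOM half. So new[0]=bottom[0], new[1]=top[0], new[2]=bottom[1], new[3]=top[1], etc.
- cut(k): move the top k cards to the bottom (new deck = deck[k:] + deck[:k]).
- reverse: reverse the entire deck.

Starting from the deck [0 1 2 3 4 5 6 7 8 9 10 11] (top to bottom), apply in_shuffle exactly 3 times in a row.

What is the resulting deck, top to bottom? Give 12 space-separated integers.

Answer: 4 9 1 6 11 3 8 0 5 10 2 7

Derivation:
After op 1 (in_shuffle): [6 0 7 1 8 2 9 3 10 4 11 5]
After op 2 (in_shuffle): [9 6 3 0 10 7 4 1 11 8 5 2]
After op 3 (in_shuffle): [4 9 1 6 11 3 8 0 5 10 2 7]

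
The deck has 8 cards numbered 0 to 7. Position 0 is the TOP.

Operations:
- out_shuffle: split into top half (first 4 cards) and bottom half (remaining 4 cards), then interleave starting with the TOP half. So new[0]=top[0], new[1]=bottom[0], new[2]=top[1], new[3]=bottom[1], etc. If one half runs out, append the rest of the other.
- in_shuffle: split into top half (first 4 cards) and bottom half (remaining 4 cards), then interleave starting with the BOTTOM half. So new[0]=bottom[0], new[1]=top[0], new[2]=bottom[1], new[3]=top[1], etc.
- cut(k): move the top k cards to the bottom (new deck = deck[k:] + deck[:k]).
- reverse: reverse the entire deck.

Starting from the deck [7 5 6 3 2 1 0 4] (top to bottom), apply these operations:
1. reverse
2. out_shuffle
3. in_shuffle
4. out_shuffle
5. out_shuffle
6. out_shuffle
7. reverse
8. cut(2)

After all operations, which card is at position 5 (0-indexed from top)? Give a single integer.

Answer: 1

Derivation:
After op 1 (reverse): [4 0 1 2 3 6 5 7]
After op 2 (out_shuffle): [4 3 0 6 1 5 2 7]
After op 3 (in_shuffle): [1 4 5 3 2 0 7 6]
After op 4 (out_shuffle): [1 2 4 0 5 7 3 6]
After op 5 (out_shuffle): [1 5 2 7 4 3 0 6]
After op 6 (out_shuffle): [1 4 5 3 2 0 7 6]
After op 7 (reverse): [6 7 0 2 3 5 4 1]
After op 8 (cut(2)): [0 2 3 5 4 1 6 7]
Position 5: card 1.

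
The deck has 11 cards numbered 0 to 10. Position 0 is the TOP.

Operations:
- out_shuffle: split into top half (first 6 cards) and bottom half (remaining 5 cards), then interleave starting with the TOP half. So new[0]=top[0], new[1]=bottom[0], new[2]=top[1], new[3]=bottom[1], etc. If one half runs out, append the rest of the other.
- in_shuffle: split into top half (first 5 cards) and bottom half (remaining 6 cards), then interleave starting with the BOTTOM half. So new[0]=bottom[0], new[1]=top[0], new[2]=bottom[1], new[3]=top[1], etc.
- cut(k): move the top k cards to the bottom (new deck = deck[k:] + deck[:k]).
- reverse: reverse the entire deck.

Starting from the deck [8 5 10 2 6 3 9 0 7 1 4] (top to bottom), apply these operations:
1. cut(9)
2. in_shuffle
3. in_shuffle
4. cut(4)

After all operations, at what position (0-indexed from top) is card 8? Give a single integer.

Answer: 7

Derivation:
After op 1 (cut(9)): [1 4 8 5 10 2 6 3 9 0 7]
After op 2 (in_shuffle): [2 1 6 4 3 8 9 5 0 10 7]
After op 3 (in_shuffle): [8 2 9 1 5 6 0 4 10 3 7]
After op 4 (cut(4)): [5 6 0 4 10 3 7 8 2 9 1]
Card 8 is at position 7.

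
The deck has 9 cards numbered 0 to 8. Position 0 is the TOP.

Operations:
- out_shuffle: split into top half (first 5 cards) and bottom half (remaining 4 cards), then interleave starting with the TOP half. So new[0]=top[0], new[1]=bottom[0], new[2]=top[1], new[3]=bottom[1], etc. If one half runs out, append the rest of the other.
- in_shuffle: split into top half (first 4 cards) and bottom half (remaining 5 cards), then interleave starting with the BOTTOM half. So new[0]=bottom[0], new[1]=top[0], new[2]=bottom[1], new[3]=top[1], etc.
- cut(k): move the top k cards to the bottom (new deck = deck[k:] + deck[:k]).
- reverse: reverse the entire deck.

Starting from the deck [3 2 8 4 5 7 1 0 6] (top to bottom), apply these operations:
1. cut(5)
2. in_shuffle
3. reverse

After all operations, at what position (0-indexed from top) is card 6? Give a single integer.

Answer: 1

Derivation:
After op 1 (cut(5)): [7 1 0 6 3 2 8 4 5]
After op 2 (in_shuffle): [3 7 2 1 8 0 4 6 5]
After op 3 (reverse): [5 6 4 0 8 1 2 7 3]
Card 6 is at position 1.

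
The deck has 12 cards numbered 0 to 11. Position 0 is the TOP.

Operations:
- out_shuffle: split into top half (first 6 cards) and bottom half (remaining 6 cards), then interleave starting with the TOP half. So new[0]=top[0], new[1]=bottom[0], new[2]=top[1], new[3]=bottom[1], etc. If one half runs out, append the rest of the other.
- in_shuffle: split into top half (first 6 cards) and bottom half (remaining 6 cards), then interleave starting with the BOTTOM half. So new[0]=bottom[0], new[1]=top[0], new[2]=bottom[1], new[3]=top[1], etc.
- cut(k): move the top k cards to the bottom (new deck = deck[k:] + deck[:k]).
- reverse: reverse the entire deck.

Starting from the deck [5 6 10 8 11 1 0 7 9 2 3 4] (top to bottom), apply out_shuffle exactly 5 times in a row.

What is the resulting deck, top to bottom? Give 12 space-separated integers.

After op 1 (out_shuffle): [5 0 6 7 10 9 8 2 11 3 1 4]
After op 2 (out_shuffle): [5 8 0 2 6 11 7 3 10 1 9 4]
After op 3 (out_shuffle): [5 7 8 3 0 10 2 1 6 9 11 4]
After op 4 (out_shuffle): [5 2 7 1 8 6 3 9 0 11 10 4]
After op 5 (out_shuffle): [5 3 2 9 7 0 1 11 8 10 6 4]

Answer: 5 3 2 9 7 0 1 11 8 10 6 4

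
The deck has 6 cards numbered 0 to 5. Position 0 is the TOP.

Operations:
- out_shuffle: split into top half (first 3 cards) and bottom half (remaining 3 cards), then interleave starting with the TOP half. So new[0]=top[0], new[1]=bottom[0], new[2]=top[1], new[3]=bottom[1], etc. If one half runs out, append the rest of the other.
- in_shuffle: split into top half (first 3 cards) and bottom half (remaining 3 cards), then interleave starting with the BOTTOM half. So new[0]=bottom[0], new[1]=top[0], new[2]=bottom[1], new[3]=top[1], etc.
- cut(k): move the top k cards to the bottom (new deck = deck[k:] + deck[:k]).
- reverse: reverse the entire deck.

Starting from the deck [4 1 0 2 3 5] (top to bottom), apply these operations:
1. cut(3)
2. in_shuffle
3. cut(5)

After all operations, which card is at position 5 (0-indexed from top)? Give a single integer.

After op 1 (cut(3)): [2 3 5 4 1 0]
After op 2 (in_shuffle): [4 2 1 3 0 5]
After op 3 (cut(5)): [5 4 2 1 3 0]
Position 5: card 0.

Answer: 0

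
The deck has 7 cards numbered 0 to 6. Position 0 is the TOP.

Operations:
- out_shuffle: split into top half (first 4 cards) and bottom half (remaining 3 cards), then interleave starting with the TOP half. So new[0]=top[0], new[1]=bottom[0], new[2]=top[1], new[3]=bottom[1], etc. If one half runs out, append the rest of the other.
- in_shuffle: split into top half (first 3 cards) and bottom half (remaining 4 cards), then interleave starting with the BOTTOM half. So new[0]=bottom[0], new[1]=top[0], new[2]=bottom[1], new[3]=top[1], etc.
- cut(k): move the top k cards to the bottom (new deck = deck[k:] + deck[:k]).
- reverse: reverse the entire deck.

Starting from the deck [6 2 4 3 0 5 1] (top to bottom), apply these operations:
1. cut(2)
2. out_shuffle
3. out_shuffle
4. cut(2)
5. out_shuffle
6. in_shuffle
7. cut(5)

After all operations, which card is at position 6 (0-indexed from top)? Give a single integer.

After op 1 (cut(2)): [4 3 0 5 1 6 2]
After op 2 (out_shuffle): [4 1 3 6 0 2 5]
After op 3 (out_shuffle): [4 0 1 2 3 5 6]
After op 4 (cut(2)): [1 2 3 5 6 4 0]
After op 5 (out_shuffle): [1 6 2 4 3 0 5]
After op 6 (in_shuffle): [4 1 3 6 0 2 5]
After op 7 (cut(5)): [2 5 4 1 3 6 0]
Position 6: card 0.

Answer: 0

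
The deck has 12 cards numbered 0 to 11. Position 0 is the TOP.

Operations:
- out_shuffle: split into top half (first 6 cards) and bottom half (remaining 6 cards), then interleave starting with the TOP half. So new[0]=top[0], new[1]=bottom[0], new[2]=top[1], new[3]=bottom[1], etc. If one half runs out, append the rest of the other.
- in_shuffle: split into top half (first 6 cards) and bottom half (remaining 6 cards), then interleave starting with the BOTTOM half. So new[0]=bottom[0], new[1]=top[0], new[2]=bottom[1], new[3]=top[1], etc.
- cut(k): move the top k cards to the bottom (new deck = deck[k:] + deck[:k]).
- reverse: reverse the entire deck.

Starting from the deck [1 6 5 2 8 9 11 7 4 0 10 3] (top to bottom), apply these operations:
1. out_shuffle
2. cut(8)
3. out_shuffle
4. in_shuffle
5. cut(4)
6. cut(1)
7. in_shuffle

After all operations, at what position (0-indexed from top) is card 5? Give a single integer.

After op 1 (out_shuffle): [1 11 6 7 5 4 2 0 8 10 9 3]
After op 2 (cut(8)): [8 10 9 3 1 11 6 7 5 4 2 0]
After op 3 (out_shuffle): [8 6 10 7 9 5 3 4 1 2 11 0]
After op 4 (in_shuffle): [3 8 4 6 1 10 2 7 11 9 0 5]
After op 5 (cut(4)): [1 10 2 7 11 9 0 5 3 8 4 6]
After op 6 (cut(1)): [10 2 7 11 9 0 5 3 8 4 6 1]
After op 7 (in_shuffle): [5 10 3 2 8 7 4 11 6 9 1 0]
Card 5 is at position 0.

Answer: 0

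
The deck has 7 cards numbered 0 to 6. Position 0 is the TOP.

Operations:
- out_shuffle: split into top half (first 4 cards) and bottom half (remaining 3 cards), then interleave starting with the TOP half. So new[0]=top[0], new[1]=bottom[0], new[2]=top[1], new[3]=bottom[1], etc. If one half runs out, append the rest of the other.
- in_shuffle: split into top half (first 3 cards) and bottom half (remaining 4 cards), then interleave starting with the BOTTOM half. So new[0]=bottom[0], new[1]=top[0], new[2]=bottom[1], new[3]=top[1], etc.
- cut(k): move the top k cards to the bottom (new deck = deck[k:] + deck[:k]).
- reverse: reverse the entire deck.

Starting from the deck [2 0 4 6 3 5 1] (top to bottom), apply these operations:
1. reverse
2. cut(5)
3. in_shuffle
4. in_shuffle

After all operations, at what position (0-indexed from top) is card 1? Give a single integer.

Answer: 4

Derivation:
After op 1 (reverse): [1 5 3 6 4 0 2]
After op 2 (cut(5)): [0 2 1 5 3 6 4]
After op 3 (in_shuffle): [5 0 3 2 6 1 4]
After op 4 (in_shuffle): [2 5 6 0 1 3 4]
Card 1 is at position 4.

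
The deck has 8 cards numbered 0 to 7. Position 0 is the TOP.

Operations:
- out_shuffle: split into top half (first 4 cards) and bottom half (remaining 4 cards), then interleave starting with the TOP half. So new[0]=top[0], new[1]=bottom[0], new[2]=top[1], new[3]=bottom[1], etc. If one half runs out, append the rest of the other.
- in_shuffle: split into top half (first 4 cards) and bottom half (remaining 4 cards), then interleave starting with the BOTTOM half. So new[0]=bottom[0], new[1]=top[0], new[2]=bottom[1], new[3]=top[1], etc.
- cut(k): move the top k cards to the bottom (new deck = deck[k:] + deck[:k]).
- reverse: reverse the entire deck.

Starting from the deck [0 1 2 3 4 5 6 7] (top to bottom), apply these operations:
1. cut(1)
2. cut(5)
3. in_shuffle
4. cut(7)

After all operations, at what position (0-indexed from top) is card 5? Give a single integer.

After op 1 (cut(1)): [1 2 3 4 5 6 7 0]
After op 2 (cut(5)): [6 7 0 1 2 3 4 5]
After op 3 (in_shuffle): [2 6 3 7 4 0 5 1]
After op 4 (cut(7)): [1 2 6 3 7 4 0 5]
Card 5 is at position 7.

Answer: 7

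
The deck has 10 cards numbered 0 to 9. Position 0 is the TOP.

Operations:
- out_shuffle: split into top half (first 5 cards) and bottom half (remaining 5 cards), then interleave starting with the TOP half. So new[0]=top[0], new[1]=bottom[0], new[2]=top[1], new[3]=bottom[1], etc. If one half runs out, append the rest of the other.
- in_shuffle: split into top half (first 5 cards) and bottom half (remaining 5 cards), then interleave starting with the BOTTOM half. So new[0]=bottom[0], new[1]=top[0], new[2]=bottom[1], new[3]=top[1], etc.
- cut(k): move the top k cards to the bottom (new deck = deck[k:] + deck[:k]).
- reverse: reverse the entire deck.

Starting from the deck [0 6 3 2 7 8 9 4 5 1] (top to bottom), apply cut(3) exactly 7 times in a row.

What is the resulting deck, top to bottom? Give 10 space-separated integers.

After op 1 (cut(3)): [2 7 8 9 4 5 1 0 6 3]
After op 2 (cut(3)): [9 4 5 1 0 6 3 2 7 8]
After op 3 (cut(3)): [1 0 6 3 2 7 8 9 4 5]
After op 4 (cut(3)): [3 2 7 8 9 4 5 1 0 6]
After op 5 (cut(3)): [8 9 4 5 1 0 6 3 2 7]
After op 6 (cut(3)): [5 1 0 6 3 2 7 8 9 4]
After op 7 (cut(3)): [6 3 2 7 8 9 4 5 1 0]

Answer: 6 3 2 7 8 9 4 5 1 0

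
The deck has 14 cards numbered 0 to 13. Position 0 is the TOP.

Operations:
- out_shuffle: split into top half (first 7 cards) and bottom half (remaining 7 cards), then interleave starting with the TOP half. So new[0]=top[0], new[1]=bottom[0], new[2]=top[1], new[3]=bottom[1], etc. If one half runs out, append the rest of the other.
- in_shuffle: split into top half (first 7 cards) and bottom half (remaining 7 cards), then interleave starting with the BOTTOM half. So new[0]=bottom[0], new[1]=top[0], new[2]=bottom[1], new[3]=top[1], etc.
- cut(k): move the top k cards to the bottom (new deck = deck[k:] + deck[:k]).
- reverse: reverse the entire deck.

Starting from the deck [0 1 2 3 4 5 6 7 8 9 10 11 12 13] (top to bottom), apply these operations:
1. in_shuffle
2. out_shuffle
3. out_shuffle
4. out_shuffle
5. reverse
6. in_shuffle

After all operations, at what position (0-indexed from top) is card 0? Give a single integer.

Answer: 11

Derivation:
After op 1 (in_shuffle): [7 0 8 1 9 2 10 3 11 4 12 5 13 6]
After op 2 (out_shuffle): [7 3 0 11 8 4 1 12 9 5 2 13 10 6]
After op 3 (out_shuffle): [7 12 3 9 0 5 11 2 8 13 4 10 1 6]
After op 4 (out_shuffle): [7 2 12 8 3 13 9 4 0 10 5 1 11 6]
After op 5 (reverse): [6 11 1 5 10 0 4 9 13 3 8 12 2 7]
After op 6 (in_shuffle): [9 6 13 11 3 1 8 5 12 10 2 0 7 4]
Card 0 is at position 11.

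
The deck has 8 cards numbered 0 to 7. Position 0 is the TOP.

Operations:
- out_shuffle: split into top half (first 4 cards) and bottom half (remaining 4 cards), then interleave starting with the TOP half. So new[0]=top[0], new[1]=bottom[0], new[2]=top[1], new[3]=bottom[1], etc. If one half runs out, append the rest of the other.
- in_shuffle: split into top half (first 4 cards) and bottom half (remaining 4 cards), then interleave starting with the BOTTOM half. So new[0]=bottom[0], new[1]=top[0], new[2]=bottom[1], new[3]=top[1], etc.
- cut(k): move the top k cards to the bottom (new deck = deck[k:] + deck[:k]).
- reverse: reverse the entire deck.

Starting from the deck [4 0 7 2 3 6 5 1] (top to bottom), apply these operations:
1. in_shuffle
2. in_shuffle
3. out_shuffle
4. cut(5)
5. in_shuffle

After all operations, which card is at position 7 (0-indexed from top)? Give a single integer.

After op 1 (in_shuffle): [3 4 6 0 5 7 1 2]
After op 2 (in_shuffle): [5 3 7 4 1 6 2 0]
After op 3 (out_shuffle): [5 1 3 6 7 2 4 0]
After op 4 (cut(5)): [2 4 0 5 1 3 6 7]
After op 5 (in_shuffle): [1 2 3 4 6 0 7 5]
Position 7: card 5.

Answer: 5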